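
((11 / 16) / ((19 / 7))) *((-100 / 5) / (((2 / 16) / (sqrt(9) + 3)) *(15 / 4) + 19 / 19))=-6160 / 1311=-4.70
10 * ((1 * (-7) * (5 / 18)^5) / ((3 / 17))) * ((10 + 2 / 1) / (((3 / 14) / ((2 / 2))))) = -36.74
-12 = -12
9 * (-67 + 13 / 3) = -564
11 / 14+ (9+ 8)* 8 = 1915 / 14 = 136.79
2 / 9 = 0.22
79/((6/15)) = 197.50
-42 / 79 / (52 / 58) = -609 / 1027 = -0.59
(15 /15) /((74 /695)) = 695 /74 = 9.39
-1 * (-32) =32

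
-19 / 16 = -1.19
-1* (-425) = 425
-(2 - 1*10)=8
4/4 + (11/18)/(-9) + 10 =10.93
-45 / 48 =-15 / 16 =-0.94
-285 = -285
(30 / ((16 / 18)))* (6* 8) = 1620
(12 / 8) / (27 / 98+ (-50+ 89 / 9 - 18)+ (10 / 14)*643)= 1323 / 354079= 0.00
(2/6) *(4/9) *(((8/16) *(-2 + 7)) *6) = 20/9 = 2.22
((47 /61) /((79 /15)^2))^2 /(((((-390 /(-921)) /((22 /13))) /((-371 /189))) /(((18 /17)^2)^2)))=-15564097195614000 /2045739945254433649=-0.01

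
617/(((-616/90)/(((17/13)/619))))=-472005/2478476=-0.19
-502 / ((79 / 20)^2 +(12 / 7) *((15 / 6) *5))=-1405600 / 103687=-13.56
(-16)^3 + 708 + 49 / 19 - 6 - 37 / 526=-33894565 / 9994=-3391.49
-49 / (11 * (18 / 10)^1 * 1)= -245 / 99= -2.47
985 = 985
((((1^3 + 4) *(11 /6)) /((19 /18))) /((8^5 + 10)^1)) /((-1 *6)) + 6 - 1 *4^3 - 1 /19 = -72308323 /1245564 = -58.05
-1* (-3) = 3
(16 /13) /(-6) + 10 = 382 /39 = 9.79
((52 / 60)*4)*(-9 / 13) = -12 / 5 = -2.40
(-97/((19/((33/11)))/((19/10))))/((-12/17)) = 1649/40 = 41.22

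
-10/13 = -0.77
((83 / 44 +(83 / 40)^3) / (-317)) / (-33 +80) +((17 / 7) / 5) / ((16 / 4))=0.12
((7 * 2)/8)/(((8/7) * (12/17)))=833/384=2.17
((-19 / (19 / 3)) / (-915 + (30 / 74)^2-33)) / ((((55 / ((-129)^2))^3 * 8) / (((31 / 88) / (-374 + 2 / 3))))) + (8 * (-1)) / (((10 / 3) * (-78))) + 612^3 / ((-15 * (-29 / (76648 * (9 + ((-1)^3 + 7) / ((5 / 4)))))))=11922854790669788689138451366611 / 21391209034074880000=557371711513.71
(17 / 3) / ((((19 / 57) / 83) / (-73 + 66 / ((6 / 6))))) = -9877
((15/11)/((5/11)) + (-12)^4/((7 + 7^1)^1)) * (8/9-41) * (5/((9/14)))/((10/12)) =-5000572/9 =-555619.11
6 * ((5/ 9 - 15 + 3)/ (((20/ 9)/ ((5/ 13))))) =-309/ 26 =-11.88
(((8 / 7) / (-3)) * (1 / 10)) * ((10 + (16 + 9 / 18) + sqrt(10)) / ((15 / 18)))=-212 / 175-8 * sqrt(10) / 175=-1.36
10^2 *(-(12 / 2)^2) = -3600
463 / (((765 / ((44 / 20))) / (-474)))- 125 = -964069 / 1275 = -756.13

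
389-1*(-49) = 438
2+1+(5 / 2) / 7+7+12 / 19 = 2923 / 266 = 10.99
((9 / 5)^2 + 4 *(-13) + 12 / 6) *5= -1169 / 5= -233.80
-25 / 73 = -0.34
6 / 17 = 0.35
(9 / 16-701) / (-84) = 1601 / 192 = 8.34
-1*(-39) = 39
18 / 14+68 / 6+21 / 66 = 5977 / 462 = 12.94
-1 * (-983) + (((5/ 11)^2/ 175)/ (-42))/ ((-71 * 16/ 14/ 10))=1418752109/ 1443288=983.00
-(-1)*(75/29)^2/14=5625/11774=0.48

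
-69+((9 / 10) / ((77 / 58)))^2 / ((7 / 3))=-68.80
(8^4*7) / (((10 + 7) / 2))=57344 / 17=3373.18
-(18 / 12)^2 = -9 / 4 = -2.25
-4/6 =-2/3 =-0.67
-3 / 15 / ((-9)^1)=0.02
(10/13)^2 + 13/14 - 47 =-107605/2366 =-45.48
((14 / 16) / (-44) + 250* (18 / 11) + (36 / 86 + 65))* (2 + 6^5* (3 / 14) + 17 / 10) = 167910801125 / 211904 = 792390.90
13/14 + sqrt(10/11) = 13/14 + sqrt(110)/11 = 1.88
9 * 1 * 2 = 18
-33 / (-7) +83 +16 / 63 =5542 / 63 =87.97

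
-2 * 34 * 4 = -272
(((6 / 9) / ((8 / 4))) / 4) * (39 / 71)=13 / 284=0.05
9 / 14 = 0.64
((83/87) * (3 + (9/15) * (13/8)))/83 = 53/1160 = 0.05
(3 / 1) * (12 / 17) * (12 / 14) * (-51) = -648 / 7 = -92.57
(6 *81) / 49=486 / 49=9.92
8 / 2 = 4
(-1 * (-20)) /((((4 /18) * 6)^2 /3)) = 135 /4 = 33.75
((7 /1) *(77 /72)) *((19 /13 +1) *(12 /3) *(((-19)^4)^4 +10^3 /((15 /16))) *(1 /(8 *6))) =466409765738843429864977 /1053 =442934250464238774800.55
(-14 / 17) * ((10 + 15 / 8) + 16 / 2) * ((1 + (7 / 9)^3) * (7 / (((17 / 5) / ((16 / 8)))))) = -6959960 / 70227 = -99.11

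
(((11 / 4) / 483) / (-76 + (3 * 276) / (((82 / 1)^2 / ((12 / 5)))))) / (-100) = 18491 / 24586477440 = 0.00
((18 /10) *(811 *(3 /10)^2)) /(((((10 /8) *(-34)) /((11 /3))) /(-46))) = 5539941 /10625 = 521.41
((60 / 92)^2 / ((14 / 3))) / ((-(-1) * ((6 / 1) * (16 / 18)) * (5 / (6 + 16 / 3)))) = 2295 / 59248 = 0.04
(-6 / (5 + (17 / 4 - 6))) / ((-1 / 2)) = 3.69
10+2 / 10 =10.20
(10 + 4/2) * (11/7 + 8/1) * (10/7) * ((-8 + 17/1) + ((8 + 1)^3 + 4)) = 852240/7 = 121748.57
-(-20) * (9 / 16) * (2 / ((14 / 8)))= 90 / 7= 12.86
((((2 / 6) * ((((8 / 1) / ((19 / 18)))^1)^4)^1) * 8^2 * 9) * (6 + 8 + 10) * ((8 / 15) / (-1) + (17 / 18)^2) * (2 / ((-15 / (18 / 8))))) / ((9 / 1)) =-592164421632 / 3258025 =-181755.64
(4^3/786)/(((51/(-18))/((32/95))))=-2048/211565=-0.01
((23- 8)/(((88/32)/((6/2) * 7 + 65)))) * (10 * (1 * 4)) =18763.64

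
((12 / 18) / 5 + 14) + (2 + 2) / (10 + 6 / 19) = 10673 / 735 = 14.52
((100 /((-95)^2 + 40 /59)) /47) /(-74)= -590 /185208717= -0.00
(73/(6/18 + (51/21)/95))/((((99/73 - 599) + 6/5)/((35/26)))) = -97920375/213302128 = -0.46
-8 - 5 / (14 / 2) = -61 / 7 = -8.71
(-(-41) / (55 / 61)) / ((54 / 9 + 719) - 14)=2501 / 39105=0.06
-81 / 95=-0.85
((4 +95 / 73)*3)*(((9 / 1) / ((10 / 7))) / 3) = 24381 / 730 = 33.40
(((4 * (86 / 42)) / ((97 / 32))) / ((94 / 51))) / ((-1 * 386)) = -23392 / 6159209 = -0.00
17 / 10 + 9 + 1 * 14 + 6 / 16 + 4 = 1163 / 40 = 29.08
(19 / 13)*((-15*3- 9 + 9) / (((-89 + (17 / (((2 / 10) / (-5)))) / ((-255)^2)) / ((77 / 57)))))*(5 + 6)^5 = 2587284315 / 16094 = 160760.80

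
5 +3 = 8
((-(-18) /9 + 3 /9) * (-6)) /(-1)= 14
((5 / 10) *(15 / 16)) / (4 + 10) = 15 / 448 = 0.03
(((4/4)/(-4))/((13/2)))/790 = -1/20540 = -0.00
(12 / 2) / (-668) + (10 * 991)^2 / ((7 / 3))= 98404516179 / 2338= 42089185.71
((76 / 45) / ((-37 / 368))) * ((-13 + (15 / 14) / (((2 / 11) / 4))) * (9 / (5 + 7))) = -13984 / 105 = -133.18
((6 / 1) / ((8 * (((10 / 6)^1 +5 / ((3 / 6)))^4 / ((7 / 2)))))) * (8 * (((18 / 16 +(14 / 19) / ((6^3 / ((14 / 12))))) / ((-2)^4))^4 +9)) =52941726272657706769 / 5189461046814965760000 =0.01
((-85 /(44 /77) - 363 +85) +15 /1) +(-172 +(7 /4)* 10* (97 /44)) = -545.17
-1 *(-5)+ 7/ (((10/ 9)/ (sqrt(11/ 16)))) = 5+ 63 *sqrt(11)/ 40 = 10.22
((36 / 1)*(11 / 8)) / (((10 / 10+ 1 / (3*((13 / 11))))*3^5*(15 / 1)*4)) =143 / 54000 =0.00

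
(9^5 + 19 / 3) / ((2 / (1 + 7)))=708664 / 3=236221.33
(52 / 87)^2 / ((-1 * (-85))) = 2704 / 643365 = 0.00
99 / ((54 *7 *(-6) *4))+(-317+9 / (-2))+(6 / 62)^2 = -311434691 / 968688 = -321.50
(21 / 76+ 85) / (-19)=-6481 / 1444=-4.49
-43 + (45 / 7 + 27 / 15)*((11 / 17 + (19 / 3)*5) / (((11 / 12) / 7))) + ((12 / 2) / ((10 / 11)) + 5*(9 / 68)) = 7460323 / 3740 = 1994.74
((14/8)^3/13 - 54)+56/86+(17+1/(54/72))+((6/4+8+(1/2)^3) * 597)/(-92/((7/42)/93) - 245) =-192183241261/5536085568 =-34.71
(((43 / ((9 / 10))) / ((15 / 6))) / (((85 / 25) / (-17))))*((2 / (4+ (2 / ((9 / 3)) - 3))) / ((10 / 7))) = -1204 / 15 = -80.27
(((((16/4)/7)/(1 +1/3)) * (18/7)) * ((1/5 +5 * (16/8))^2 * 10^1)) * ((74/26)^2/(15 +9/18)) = 599.22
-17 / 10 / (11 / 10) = -17 / 11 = -1.55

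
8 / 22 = 4 / 11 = 0.36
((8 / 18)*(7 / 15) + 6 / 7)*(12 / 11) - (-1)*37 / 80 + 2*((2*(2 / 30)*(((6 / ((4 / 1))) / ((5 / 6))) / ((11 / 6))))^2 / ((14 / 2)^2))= 866863873 / 533610000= 1.62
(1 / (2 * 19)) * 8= 4 / 19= 0.21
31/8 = 3.88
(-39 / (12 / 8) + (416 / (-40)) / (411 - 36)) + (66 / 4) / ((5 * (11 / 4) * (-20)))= -97829 / 3750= -26.09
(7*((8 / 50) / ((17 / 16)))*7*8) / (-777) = -3584 / 47175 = -0.08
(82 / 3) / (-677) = -82 / 2031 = -0.04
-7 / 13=-0.54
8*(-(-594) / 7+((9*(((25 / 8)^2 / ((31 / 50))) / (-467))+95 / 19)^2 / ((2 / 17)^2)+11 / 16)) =10090224453494919 / 751147367936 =13433.08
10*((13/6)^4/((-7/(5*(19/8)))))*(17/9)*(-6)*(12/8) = 230630075/36288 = 6355.55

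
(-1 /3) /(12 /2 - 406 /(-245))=-35 /804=-0.04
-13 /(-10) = 13 /10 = 1.30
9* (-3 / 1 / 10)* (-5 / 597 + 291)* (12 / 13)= -9380988 / 12935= -725.24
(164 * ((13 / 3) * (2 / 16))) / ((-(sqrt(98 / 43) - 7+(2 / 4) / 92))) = 63158368 * sqrt(86) / 203717937+904567092 / 67905979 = 16.20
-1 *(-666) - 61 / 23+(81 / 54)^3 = 122677 / 184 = 666.72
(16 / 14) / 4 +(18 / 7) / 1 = 20 / 7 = 2.86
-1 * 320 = -320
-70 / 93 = -0.75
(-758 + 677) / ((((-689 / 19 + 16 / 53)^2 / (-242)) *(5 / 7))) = 15460191054 / 728545205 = 21.22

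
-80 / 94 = -40 / 47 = -0.85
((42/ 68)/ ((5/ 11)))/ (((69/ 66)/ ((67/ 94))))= 170247/ 183770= 0.93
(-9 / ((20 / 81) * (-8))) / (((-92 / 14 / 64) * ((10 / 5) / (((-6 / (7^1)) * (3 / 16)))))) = 6561 / 1840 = 3.57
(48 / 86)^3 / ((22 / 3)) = 20736 / 874577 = 0.02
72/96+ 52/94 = 245/188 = 1.30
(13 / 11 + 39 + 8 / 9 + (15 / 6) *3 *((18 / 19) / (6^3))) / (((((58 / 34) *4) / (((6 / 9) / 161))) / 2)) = 1502137 / 30111048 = 0.05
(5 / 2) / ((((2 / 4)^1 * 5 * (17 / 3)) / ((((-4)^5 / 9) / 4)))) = -5.02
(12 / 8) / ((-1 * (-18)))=1 / 12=0.08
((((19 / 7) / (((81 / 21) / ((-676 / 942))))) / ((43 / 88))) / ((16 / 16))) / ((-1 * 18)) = 282568 / 4921479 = 0.06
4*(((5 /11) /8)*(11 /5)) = 1 /2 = 0.50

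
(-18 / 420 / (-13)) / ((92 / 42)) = 9 / 5980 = 0.00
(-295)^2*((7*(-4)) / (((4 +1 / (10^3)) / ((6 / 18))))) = -2436700000 / 12003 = -203007.58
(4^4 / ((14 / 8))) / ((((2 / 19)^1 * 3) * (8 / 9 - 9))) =-29184 / 511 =-57.11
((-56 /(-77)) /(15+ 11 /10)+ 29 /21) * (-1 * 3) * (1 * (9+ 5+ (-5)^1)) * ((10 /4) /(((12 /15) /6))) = -5114475 /7084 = -721.98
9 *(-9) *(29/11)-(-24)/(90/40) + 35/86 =-202.47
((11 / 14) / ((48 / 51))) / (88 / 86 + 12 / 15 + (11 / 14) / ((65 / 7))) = 104533 / 238896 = 0.44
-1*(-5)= 5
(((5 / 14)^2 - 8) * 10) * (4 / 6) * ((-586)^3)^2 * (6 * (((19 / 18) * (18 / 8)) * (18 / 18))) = -1483936223036127322640 / 49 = -30284412715023006584.49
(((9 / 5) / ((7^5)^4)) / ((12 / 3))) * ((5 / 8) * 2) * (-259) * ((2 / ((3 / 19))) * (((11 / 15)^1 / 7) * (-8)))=0.00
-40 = -40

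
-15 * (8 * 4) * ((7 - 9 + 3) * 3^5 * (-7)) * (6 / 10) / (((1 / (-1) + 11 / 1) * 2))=24494.40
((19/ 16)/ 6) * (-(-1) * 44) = 209/ 24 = 8.71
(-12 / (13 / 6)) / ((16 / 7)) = -63 / 26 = -2.42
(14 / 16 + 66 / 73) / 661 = 1039 / 386024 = 0.00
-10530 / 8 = -1316.25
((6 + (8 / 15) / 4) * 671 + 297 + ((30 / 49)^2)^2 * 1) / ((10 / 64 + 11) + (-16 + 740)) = 12210145081184 / 2034254152875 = 6.00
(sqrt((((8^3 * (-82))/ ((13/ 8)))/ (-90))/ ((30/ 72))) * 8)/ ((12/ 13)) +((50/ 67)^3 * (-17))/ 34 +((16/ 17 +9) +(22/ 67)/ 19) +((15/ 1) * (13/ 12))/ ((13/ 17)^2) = 189633170513/ 5051615348 +256 * sqrt(1599)/ 45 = 265.02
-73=-73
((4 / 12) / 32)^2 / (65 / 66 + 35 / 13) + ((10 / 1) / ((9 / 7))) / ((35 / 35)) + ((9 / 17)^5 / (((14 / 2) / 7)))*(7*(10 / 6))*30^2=9174470827845053 / 20642221831680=444.45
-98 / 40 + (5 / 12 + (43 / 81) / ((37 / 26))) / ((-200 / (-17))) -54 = -135183581 / 2397600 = -56.38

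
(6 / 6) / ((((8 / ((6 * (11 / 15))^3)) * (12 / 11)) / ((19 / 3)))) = 278179 / 4500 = 61.82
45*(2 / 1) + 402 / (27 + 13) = 2001 / 20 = 100.05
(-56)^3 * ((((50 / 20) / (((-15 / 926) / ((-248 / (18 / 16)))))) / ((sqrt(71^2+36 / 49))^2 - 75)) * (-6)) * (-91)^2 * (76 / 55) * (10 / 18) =4974840907336122368 / 108421335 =45884335470.84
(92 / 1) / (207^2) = 4 / 1863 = 0.00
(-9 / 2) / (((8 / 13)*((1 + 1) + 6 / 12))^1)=-117 / 40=-2.92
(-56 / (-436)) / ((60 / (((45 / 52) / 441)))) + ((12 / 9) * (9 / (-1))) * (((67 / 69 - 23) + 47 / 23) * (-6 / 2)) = -3939350665 / 5475288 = -719.48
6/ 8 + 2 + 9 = 11.75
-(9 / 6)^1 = -3 / 2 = -1.50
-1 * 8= -8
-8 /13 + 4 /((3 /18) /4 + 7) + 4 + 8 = 2020 /169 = 11.95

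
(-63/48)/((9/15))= -35/16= -2.19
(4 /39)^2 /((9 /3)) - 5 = -22799 /4563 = -5.00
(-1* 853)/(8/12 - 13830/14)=17913/20731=0.86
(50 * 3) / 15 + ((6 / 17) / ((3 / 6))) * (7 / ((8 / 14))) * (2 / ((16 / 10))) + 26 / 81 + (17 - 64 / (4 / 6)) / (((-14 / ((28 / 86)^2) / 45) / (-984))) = -26465.45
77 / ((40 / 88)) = 847 / 5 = 169.40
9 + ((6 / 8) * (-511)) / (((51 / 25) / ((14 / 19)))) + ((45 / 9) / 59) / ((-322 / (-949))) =-396344127 / 3068177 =-129.18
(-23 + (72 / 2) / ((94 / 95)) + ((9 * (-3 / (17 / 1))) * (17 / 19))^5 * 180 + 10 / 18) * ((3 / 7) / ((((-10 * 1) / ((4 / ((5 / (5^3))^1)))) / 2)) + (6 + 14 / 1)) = -12319162277440 / 1047389877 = -11761.77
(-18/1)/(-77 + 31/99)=891/3796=0.23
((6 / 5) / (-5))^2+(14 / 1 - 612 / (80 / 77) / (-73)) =4038137 / 182500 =22.13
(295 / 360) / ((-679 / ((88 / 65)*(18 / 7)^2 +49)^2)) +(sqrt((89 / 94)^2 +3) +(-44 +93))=sqrt(34429) / 94 +22290561251389 / 495930871800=46.92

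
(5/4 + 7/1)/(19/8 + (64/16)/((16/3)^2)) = 528/161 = 3.28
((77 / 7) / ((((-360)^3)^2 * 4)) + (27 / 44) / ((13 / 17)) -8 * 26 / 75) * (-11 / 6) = 2453988310548478427 / 679156088832000000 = 3.61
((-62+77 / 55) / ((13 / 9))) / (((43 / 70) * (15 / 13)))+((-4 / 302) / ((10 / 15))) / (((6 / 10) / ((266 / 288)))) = -276857119 / 4674960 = -59.22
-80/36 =-20/9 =-2.22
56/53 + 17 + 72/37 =39225/1961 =20.00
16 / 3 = 5.33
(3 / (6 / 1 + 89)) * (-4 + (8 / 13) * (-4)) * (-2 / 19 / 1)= 504 / 23465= 0.02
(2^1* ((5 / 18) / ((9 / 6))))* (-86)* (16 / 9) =-13760 / 243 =-56.63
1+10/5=3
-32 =-32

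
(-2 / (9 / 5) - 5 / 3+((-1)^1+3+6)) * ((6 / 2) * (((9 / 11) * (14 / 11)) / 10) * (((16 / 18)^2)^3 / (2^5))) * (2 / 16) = 336896 / 107173935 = 0.00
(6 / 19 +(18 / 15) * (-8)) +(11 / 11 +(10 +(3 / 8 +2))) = 3109 / 760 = 4.09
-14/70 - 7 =-36/5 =-7.20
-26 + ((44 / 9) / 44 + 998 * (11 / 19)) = 94375 / 171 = 551.90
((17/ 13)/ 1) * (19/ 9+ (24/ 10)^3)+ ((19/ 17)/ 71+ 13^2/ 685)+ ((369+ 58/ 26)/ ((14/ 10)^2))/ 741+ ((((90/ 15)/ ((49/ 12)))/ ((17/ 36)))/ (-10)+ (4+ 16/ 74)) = 1439863040328689/ 56998689213375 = 25.26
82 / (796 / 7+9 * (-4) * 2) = 287 / 146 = 1.97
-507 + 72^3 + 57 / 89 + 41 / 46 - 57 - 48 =1525578055 / 4094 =372637.53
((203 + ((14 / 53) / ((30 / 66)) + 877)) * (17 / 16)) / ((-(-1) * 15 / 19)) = 46246171 / 31800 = 1454.28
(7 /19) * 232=1624 /19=85.47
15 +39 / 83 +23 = 3193 / 83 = 38.47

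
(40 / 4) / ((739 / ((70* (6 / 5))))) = 840 / 739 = 1.14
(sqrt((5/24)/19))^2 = 5/456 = 0.01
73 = 73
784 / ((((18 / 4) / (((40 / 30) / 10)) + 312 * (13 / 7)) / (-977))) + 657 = -10167071 / 17169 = -592.18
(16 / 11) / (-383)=-16 / 4213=-0.00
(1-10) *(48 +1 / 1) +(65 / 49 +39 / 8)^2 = -61856063 / 153664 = -402.54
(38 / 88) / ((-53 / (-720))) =3420 / 583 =5.87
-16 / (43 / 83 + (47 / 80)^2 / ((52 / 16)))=-27622400 / 1077747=-25.63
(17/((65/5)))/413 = 17/5369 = 0.00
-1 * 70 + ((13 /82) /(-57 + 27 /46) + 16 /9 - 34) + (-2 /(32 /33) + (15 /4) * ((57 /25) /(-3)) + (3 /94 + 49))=-58.11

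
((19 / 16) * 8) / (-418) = -1 / 44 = -0.02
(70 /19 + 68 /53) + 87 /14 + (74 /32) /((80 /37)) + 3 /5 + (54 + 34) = 909950753 /9022720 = 100.85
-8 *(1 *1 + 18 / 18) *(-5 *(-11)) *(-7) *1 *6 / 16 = 2310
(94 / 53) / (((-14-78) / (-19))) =893 / 2438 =0.37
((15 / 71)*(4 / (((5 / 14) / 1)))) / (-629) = -168 / 44659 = -0.00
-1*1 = -1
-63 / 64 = -0.98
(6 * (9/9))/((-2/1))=-3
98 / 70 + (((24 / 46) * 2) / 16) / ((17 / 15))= 5699 / 3910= 1.46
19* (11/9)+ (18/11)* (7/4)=5165/198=26.09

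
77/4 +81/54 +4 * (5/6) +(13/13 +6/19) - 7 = 4195/228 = 18.40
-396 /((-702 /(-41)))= -902 /39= -23.13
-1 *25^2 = -625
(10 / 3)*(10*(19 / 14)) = 45.24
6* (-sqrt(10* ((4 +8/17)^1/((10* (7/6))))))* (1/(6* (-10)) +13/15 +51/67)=-18.92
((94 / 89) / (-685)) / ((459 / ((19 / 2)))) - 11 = -307813178 / 27982935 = -11.00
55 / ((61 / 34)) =1870 / 61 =30.66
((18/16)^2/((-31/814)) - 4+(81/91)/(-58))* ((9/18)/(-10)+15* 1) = -2242767743/4027520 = -556.86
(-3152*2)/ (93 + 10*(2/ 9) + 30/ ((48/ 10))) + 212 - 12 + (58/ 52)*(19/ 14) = 14257199/ 102284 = 139.39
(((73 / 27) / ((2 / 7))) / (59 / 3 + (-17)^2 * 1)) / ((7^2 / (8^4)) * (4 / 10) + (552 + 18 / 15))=1308160 / 23605292439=0.00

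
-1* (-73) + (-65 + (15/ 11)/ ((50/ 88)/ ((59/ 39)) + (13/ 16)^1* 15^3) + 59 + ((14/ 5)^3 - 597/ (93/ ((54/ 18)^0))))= 121439544238/ 1471403375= 82.53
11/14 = 0.79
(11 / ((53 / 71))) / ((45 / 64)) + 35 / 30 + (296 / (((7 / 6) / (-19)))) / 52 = -30636217 / 434070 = -70.58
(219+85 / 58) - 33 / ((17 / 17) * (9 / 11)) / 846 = 8111597 / 36801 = 220.42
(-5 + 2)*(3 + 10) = -39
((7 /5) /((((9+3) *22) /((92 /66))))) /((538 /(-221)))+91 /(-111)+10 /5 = 510353783 /433552680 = 1.18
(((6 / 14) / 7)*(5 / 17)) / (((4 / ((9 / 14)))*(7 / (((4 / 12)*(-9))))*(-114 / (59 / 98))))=7965 / 1216020064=0.00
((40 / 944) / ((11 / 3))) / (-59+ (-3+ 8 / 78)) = -585 / 3133372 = -0.00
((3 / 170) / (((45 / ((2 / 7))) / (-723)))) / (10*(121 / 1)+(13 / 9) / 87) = -188703 / 2818642925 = -0.00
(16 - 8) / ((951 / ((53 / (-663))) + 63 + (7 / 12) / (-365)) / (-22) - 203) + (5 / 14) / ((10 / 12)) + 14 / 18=132555647396 / 107747970813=1.23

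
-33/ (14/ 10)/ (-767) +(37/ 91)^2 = 95786/ 488579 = 0.20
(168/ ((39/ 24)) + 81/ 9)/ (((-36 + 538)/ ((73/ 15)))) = 35551/ 32630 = 1.09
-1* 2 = -2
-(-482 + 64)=418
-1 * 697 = -697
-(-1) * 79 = 79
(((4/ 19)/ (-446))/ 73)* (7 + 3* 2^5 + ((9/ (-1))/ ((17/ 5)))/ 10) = -3493/ 5258117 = -0.00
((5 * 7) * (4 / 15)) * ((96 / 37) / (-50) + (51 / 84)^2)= 229693 / 77700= 2.96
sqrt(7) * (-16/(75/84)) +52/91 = 4/7 - 448 * sqrt(7)/25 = -46.84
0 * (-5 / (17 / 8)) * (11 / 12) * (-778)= 0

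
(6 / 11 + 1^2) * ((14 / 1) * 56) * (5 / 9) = 66640 / 99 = 673.13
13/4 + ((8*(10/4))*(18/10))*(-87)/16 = -385/2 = -192.50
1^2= 1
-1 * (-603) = 603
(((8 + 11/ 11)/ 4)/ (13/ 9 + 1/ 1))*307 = 24867/ 88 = 282.58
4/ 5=0.80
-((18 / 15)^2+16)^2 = -190096 / 625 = -304.15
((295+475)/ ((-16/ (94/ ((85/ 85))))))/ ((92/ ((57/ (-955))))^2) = -11758131/ 6175503680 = -0.00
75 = 75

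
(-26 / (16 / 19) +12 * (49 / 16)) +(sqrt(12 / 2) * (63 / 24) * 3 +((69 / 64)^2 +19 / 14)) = 240687 / 28672 +63 * sqrt(6) / 8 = 27.68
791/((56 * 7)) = 113/56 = 2.02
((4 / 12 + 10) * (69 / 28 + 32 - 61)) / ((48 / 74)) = -422.73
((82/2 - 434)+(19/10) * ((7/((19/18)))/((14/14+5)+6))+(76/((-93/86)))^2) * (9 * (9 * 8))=14158555362/4805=2946629.63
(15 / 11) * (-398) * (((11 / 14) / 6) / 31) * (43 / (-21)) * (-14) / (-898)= 42785 / 584598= 0.07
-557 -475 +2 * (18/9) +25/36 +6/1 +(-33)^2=2437/36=67.69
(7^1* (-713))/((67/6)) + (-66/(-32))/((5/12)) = -592287/1340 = -442.01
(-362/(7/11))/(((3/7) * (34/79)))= -157289/51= -3084.10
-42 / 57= -14 / 19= -0.74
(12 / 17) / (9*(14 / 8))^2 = 0.00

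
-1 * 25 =-25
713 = 713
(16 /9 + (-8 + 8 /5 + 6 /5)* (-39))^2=84750436 /2025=41852.07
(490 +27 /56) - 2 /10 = 137279 /280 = 490.28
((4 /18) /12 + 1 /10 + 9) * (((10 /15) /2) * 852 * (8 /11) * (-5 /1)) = -2796832 /297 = -9416.94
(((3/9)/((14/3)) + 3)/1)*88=1892/7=270.29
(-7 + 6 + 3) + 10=12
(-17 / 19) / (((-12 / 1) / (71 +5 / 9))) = 2737 / 513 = 5.34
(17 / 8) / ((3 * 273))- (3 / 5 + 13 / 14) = -49991 / 32760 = -1.53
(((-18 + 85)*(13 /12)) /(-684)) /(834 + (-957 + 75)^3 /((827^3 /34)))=-492645685493 /3680383126358880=-0.00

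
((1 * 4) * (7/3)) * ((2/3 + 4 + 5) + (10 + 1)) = 1736/9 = 192.89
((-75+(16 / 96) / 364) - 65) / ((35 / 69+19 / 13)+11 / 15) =-35162285 / 678664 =-51.81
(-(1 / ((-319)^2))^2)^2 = 1 / 107232261306583856641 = 0.00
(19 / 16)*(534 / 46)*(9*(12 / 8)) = 136971 / 736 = 186.10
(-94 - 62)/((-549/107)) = 5564/183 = 30.40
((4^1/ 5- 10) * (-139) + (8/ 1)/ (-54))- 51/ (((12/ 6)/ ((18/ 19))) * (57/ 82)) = 60621388/ 48735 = 1243.90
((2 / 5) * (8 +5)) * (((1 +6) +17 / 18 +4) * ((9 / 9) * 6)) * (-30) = -11180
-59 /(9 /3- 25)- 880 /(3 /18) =-116101 /22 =-5277.32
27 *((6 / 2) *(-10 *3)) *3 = -7290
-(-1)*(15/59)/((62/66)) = 495/1829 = 0.27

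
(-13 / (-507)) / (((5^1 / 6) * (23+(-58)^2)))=2 / 220155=0.00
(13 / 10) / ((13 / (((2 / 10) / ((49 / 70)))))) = 1 / 35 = 0.03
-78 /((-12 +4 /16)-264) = 312 /1103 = 0.28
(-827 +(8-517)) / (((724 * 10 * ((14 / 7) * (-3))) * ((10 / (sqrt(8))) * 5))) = 167 * sqrt(2) / 135750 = 0.00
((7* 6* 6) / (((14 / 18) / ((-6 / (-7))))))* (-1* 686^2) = -130691232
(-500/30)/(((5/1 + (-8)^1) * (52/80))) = 1000/117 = 8.55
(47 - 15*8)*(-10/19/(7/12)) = 8760/133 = 65.86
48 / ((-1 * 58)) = -24 / 29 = -0.83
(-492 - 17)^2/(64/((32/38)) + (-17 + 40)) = 259081/99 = 2616.98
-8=-8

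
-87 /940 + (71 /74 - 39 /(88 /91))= -30195233 /765160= -39.46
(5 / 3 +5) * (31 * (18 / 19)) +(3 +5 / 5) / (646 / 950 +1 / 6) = 483840 / 2413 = 200.51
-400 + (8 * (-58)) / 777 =-400.60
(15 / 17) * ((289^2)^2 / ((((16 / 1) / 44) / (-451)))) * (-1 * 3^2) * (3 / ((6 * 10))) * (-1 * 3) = -164890902696993 / 16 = -10305681418562.06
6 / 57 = 2 / 19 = 0.11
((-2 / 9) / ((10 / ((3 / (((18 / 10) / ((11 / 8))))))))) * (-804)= 737 / 18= 40.94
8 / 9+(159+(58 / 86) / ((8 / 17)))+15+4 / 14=3827443 / 21672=176.61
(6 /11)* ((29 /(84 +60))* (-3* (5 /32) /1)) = -145 /2816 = -0.05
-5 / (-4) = 5 / 4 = 1.25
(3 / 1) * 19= 57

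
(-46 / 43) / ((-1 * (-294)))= -23 / 6321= -0.00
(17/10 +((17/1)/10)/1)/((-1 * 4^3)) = -17/320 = -0.05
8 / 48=1 / 6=0.17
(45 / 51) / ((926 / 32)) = 240 / 7871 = 0.03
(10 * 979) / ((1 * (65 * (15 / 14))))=27412 / 195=140.57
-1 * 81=-81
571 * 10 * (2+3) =28550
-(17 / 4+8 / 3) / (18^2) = -0.02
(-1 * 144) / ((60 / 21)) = -252 / 5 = -50.40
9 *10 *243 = 21870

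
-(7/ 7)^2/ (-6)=1/ 6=0.17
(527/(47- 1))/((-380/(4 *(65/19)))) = -6851/16606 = -0.41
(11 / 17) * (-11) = -121 / 17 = -7.12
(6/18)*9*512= 1536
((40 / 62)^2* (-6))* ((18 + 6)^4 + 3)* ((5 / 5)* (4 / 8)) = -398134800 / 961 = -414292.20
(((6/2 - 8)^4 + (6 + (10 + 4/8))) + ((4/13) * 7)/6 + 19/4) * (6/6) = 100871/156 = 646.61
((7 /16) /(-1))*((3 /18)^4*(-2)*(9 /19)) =7 /21888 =0.00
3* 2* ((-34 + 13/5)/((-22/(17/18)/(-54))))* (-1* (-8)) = -192168/55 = -3493.96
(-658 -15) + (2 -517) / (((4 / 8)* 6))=-2534 / 3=-844.67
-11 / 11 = -1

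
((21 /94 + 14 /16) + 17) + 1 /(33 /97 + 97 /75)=20901505 /1117096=18.71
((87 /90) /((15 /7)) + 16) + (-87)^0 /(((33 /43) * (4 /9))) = 191891 /9900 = 19.38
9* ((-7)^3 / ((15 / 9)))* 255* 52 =-24560172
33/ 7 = 4.71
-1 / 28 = -0.04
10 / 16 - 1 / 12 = 0.54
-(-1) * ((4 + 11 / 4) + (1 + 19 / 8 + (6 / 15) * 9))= 549 / 40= 13.72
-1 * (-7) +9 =16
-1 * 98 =-98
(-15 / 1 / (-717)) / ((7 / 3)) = 15 / 1673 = 0.01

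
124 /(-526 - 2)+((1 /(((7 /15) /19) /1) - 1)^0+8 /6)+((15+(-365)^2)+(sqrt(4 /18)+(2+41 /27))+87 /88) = sqrt(2) /3+316593935 /2376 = 133247.08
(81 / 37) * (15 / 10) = 243 / 74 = 3.28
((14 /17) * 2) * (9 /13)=252 /221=1.14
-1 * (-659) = 659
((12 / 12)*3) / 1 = 3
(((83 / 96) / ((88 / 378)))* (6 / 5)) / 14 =2241 / 7040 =0.32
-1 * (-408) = 408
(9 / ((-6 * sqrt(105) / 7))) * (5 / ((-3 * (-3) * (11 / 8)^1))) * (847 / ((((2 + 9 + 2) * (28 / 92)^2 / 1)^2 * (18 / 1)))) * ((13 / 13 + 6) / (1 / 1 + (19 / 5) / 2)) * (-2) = 123130040 * sqrt(105) / 19452069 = 64.86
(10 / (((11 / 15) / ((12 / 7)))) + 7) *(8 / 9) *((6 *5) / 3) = 270.01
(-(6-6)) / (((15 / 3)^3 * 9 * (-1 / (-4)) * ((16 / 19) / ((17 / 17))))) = 0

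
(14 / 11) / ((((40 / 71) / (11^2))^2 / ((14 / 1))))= 821922.45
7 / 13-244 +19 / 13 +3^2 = -233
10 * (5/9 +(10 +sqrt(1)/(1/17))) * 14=34720/9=3857.78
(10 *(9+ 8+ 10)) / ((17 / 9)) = 2430 / 17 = 142.94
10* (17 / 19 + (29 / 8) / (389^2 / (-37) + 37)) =101865425 / 11396352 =8.94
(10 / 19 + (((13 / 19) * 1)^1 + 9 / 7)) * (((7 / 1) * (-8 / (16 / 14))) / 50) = -1162 / 475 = -2.45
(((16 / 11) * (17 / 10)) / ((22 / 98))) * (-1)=-6664 / 605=-11.01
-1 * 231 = -231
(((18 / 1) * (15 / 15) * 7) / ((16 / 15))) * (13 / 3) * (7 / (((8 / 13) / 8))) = 372645 / 8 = 46580.62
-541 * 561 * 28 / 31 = -274129.94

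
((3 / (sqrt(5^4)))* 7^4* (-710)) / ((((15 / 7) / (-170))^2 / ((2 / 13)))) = -38624637296 / 195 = -198075063.06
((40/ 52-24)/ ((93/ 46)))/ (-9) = 13892/ 10881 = 1.28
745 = 745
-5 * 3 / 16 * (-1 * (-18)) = -135 / 8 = -16.88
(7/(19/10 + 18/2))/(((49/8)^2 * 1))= 640/37387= 0.02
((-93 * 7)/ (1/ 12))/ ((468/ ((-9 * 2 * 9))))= 35154/ 13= 2704.15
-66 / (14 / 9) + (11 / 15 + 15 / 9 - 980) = -1020.03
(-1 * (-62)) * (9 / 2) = 279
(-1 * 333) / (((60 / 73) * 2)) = -202.58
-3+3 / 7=-18 / 7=-2.57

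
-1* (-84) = 84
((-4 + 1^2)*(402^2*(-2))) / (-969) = -323208 / 323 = -1000.64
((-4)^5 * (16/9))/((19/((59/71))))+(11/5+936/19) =-1709209/60705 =-28.16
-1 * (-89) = 89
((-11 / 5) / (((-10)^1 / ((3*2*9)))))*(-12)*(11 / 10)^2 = -107811 / 625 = -172.50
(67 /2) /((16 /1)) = 67 /32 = 2.09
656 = 656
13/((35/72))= 936/35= 26.74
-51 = -51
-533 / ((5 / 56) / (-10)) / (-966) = -4264 / 69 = -61.80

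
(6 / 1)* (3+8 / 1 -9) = 12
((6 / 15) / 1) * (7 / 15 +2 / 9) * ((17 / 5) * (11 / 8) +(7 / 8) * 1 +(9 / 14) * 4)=11749 / 5250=2.24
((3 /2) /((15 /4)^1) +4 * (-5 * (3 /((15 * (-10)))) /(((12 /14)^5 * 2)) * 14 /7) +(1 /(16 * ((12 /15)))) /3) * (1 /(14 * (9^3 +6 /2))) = 100357 /796884480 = 0.00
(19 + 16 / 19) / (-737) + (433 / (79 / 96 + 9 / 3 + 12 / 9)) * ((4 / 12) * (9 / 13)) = 17614183 / 910195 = 19.35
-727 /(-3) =727 /3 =242.33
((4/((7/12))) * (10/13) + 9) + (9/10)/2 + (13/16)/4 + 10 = 725899/29120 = 24.93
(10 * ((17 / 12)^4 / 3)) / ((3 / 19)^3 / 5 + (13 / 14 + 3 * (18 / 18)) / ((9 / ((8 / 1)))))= 100252344325 / 26081053056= 3.84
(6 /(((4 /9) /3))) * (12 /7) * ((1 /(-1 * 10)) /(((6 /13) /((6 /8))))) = -3159 /280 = -11.28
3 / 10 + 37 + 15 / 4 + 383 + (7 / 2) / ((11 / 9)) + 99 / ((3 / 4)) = 122961 / 220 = 558.91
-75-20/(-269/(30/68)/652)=-245175/4573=-53.61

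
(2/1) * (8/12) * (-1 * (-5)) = 20/3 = 6.67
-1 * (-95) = 95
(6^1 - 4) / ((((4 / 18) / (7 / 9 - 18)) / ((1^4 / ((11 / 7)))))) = -98.64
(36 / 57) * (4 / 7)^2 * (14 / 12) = 32 / 133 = 0.24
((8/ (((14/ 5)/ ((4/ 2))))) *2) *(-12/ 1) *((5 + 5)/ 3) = -3200/ 7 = -457.14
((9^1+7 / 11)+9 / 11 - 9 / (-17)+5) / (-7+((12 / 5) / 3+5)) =-14945 / 1122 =-13.32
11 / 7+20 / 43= 613 / 301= 2.04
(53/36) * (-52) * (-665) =458185/9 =50909.44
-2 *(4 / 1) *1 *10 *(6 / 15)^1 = -32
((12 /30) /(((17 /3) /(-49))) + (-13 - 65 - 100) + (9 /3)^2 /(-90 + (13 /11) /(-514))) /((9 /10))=-201.73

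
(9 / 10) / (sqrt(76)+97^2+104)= 85617 / 904970930 - 9* sqrt(19) / 452485465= 0.00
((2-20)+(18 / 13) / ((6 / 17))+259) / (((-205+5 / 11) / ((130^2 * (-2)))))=1821248 / 45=40472.18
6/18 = 1/3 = 0.33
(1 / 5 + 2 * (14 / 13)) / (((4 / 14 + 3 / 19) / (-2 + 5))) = 15.92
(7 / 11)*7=49 / 11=4.45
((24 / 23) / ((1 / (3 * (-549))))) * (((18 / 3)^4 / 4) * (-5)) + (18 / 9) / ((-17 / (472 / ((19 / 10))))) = 20683204160 / 7429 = 2784116.86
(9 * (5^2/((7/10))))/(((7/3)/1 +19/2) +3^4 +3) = 3.35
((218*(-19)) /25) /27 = -6.14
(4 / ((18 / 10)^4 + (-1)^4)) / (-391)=-1250 / 1404863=-0.00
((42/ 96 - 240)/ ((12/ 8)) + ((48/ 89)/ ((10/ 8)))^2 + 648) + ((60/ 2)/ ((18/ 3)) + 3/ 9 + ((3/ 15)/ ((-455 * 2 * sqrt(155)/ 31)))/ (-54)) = sqrt(155)/ 1228500 + 782295637/ 1584200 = 493.81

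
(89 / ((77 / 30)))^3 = 19034163000 / 456533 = 41692.85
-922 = -922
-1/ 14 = -0.07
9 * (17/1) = 153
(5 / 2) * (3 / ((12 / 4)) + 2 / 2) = 5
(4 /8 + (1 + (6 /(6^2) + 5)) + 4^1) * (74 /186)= 1184 /279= 4.24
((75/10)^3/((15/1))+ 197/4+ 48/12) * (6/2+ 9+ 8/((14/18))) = 3627/2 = 1813.50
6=6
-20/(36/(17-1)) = -80/9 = -8.89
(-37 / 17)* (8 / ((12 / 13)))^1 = -18.86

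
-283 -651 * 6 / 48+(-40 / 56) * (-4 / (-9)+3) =-184885 / 504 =-366.84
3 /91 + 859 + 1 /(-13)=78165 /91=858.96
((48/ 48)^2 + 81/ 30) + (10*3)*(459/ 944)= 18.29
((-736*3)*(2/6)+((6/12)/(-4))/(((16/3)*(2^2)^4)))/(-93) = 24117251/3047424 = 7.91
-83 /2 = -41.50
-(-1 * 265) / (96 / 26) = 3445 / 48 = 71.77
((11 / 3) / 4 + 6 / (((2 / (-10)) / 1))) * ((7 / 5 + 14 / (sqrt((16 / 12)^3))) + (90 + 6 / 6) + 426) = -75384 / 5 - 2443 * sqrt(3) / 16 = -15341.26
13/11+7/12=233/132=1.77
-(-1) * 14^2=196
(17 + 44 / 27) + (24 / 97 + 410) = 1123229 / 2619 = 428.88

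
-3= -3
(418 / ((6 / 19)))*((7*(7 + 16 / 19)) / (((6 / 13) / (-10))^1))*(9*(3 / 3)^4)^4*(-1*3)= 30987941985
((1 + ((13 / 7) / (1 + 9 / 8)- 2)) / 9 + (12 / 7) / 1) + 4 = 2035 / 357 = 5.70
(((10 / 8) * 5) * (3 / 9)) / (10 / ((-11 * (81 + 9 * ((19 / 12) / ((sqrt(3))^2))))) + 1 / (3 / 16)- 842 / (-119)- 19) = -1603525 / 5081228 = -0.32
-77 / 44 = -7 / 4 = -1.75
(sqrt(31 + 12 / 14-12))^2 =139 / 7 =19.86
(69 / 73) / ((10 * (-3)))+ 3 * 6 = 13117 / 730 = 17.97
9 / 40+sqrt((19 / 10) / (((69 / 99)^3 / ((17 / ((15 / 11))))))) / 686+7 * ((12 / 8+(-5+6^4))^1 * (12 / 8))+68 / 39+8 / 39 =363 * sqrt(14858) / 3628940+21174541 / 1560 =13573.44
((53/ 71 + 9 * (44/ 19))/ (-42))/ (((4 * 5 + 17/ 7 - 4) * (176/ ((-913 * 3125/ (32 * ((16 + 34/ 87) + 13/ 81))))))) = 1971536090625/ 2309380252672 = 0.85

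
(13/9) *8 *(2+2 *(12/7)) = 3952/63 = 62.73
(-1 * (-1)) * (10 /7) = 10 /7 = 1.43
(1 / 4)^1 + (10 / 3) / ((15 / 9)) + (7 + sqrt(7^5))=37 / 4 + 49 * sqrt(7)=138.89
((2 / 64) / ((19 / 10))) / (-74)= -5 / 22496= -0.00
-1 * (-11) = 11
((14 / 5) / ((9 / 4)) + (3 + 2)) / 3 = 281 / 135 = 2.08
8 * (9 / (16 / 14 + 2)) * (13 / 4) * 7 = 521.18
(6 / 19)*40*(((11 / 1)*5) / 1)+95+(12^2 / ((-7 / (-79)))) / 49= 5362859 / 6517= 822.90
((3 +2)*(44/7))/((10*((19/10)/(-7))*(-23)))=220/437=0.50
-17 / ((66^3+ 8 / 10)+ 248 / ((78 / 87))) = -1105 / 18705272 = -0.00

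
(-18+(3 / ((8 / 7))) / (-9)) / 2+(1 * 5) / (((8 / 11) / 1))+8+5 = 515 / 48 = 10.73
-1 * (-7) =7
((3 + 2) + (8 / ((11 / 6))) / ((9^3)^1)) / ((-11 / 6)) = -2.73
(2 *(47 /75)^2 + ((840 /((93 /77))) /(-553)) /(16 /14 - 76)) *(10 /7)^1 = 2895394184 /2526449625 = 1.15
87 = 87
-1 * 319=-319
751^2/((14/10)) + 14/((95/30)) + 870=53696393/133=403732.28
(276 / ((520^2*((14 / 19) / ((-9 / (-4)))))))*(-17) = -200583 / 3785600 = -0.05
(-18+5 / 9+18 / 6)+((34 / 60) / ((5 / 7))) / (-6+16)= -64643 / 4500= -14.37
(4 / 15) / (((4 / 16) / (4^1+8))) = 12.80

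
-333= -333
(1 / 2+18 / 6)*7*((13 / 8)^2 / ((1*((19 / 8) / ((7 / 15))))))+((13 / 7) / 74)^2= 3888676987 / 305889360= 12.71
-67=-67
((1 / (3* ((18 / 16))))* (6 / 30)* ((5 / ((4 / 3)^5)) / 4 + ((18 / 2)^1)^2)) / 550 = 12333 / 1408000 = 0.01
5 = 5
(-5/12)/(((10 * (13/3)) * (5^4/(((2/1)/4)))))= -1/130000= -0.00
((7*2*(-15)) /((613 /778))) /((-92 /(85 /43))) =3471825 /606257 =5.73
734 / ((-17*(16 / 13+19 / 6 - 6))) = 57252 / 2125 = 26.94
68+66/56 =1937/28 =69.18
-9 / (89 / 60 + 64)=-540 / 3929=-0.14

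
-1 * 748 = -748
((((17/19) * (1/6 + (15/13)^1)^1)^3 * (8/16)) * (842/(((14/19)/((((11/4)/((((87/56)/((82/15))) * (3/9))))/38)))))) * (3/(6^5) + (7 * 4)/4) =194693047542973111/38631828089088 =5039.71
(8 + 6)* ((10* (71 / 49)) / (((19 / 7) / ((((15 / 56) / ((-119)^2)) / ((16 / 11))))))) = 58575 / 60269216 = 0.00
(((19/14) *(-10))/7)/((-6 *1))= 95/294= 0.32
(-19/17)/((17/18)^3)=-110808/83521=-1.33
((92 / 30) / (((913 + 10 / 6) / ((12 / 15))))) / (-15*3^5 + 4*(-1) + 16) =-23 / 31152975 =-0.00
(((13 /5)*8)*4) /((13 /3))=96 /5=19.20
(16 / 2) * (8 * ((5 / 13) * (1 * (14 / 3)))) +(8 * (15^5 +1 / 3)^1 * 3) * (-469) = -333353616848 / 39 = -8547528637.13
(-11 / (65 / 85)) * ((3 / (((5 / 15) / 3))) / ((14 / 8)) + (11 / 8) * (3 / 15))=-822239 / 3640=-225.89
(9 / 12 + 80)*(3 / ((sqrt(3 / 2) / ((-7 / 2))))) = -2261*sqrt(6) / 8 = -692.29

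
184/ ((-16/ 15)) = -345/ 2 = -172.50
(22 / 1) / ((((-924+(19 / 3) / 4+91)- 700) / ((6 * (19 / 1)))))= -30096 / 18377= -1.64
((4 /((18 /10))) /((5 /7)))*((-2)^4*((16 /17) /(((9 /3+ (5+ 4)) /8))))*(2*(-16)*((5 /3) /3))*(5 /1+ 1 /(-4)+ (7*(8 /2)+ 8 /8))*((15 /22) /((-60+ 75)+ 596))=-7168000 /342771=-20.91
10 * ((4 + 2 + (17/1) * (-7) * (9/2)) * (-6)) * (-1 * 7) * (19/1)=-4225410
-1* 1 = -1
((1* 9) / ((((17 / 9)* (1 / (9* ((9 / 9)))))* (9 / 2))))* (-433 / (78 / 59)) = -689769 / 221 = -3121.13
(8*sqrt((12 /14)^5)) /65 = 288*sqrt(42) /22295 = 0.08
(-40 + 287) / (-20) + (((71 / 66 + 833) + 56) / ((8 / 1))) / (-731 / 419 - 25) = -488431199 / 29583840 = -16.51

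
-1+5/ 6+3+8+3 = 83/ 6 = 13.83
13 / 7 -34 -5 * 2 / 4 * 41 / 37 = -18085 / 518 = -34.91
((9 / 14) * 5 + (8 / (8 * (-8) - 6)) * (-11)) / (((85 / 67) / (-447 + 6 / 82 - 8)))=-195575546 / 121975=-1603.41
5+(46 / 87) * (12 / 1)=329 / 29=11.34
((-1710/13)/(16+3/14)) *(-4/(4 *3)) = 7980/2951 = 2.70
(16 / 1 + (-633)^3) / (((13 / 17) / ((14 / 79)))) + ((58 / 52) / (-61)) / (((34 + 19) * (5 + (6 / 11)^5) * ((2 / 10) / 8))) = -158672209548912984774 / 2699499512021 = -58778380.53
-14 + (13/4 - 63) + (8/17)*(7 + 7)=-4567/68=-67.16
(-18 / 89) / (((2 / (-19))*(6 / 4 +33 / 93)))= 10602 / 10235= 1.04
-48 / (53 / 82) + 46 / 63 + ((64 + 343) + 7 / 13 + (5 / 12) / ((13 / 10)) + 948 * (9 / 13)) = 6615445 / 6678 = 990.63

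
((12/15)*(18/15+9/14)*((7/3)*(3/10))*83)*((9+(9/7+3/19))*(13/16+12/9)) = 1919.57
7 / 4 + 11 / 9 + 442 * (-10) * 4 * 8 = -5091733 / 36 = -141437.03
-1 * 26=-26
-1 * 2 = -2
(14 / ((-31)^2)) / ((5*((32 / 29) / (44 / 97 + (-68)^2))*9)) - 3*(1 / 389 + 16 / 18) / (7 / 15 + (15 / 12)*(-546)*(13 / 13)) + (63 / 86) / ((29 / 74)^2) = 9869350989712476181 / 1609856926073103540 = 6.13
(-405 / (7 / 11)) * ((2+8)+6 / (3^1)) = -53460 / 7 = -7637.14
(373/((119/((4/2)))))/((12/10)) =1865/357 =5.22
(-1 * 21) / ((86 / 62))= -651 / 43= -15.14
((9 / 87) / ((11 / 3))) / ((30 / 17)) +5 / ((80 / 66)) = 52839 / 12760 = 4.14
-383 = -383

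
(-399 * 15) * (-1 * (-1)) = -5985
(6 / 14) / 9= 1 / 21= 0.05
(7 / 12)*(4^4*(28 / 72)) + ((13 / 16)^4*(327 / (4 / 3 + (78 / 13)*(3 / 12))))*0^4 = 1568 / 27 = 58.07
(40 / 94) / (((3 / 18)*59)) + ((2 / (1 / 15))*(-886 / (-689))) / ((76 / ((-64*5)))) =-5894936280 / 36301343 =-162.39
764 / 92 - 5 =76 / 23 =3.30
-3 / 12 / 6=-1 / 24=-0.04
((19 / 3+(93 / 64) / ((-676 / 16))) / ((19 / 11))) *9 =1686201 / 51376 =32.82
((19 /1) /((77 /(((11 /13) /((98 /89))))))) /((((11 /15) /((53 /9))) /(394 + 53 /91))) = 5363488435 /8926918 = 600.82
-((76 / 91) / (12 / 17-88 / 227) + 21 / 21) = -101258 / 27937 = -3.62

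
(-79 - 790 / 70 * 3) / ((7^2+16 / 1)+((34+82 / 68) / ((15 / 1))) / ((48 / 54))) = -1074400 / 643937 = -1.67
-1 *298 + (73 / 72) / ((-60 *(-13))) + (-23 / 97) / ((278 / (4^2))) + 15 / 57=-297.75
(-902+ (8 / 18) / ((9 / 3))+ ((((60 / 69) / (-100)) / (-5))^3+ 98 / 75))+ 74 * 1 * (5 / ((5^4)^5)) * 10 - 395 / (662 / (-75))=-709961494860563761267841 / 829593498229980468750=-855.79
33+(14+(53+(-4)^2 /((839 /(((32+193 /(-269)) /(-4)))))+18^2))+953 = 310742847 /225691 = 1376.85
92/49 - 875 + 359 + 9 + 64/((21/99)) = -9967/49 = -203.41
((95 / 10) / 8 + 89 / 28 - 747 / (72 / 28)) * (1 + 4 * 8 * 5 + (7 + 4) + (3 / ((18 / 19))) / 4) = -132898909 / 2688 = -49441.56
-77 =-77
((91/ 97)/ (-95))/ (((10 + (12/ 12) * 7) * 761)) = -91/ 119214455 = -0.00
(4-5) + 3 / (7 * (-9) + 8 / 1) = -58 / 55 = -1.05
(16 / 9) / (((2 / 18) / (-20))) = -320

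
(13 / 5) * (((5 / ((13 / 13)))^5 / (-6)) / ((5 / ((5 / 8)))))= -8125 / 48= -169.27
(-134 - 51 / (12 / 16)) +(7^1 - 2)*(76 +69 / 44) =8177 / 44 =185.84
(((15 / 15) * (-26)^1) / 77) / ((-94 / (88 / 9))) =104 / 2961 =0.04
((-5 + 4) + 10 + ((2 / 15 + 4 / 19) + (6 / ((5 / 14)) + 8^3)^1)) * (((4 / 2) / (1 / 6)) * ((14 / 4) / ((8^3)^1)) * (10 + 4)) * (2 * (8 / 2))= 7515179 / 1520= 4944.20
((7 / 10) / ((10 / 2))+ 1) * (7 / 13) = 399 / 650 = 0.61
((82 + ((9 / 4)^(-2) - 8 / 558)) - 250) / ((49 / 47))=-160.97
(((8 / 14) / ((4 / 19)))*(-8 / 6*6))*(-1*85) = 12920 / 7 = 1845.71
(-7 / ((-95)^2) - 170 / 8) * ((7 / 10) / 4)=-3.72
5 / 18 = 0.28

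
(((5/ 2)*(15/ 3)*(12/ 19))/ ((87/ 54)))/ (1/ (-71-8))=-213300/ 551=-387.11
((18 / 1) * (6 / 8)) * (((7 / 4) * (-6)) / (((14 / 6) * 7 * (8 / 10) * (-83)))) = 1215 / 9296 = 0.13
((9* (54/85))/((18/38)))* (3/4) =1539/170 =9.05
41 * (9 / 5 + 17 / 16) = 9389 / 80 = 117.36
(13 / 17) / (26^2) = 1 / 884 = 0.00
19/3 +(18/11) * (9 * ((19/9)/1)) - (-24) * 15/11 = 2315/33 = 70.15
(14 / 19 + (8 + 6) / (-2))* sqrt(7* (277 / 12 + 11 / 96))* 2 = -119* sqrt(93534) / 228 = -159.62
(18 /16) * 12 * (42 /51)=189 /17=11.12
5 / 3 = 1.67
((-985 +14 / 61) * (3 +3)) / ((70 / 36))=-6487668 / 2135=-3038.72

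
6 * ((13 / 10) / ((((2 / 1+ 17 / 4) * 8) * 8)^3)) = 39 / 320000000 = 0.00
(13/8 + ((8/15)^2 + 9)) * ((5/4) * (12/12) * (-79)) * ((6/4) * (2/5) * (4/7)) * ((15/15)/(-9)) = 1551323/37800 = 41.04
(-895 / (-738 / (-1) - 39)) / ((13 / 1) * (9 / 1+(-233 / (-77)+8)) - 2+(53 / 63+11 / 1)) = -1155 / 243718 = -0.00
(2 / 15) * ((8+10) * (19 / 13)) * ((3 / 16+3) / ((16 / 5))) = 2907 / 832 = 3.49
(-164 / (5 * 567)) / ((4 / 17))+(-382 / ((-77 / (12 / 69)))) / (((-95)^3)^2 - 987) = -64813419455017859 / 263624166651151845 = -0.25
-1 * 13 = -13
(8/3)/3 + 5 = 53/9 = 5.89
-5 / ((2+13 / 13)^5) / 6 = -5 / 1458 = -0.00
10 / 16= 5 / 8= 0.62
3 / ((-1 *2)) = -3 / 2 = -1.50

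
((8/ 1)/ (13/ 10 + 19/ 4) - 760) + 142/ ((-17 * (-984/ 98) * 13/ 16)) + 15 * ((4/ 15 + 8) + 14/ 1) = -1393457966/ 3289143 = -423.65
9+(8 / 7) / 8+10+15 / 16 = 2249 / 112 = 20.08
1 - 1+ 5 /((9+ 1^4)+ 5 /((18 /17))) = 0.34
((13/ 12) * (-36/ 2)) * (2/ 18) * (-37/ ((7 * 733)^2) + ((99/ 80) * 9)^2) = -271708224645533/ 1010962982400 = -268.76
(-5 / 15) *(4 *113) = -452 / 3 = -150.67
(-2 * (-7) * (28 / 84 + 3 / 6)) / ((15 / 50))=350 / 9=38.89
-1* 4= -4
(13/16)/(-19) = -13/304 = -0.04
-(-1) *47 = 47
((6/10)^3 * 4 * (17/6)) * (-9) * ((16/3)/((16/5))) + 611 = 574.28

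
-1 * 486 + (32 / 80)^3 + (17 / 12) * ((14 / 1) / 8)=-2900741 / 6000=-483.46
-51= -51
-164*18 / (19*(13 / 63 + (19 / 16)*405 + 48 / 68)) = -50585472 / 156882563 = -0.32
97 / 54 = 1.80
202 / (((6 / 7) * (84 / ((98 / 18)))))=4949 / 324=15.27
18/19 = 0.95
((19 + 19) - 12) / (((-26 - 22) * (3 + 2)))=-13 / 120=-0.11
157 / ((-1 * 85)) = -157 / 85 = -1.85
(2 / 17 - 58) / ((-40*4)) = 0.36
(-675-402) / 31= -1077 / 31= -34.74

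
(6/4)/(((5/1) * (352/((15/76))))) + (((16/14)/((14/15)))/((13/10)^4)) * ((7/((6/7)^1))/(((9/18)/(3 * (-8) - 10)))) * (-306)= 111331123457049/1528127744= 72854.59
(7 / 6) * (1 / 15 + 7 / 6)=259 / 180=1.44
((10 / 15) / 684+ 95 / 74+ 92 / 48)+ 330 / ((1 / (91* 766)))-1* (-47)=1746482065013 / 75924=23003030.20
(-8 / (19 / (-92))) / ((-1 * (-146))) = 368 / 1387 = 0.27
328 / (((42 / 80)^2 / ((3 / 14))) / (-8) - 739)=-2099200 / 4730629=-0.44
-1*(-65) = 65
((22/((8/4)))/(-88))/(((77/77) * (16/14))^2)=-49/512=-0.10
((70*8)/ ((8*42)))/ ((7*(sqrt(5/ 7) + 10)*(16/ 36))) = 15/ 278 - 3*sqrt(35)/ 3892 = 0.05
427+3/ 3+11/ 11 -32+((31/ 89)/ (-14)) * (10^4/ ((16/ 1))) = 475287/ 1246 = 381.45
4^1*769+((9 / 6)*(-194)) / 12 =12207 / 4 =3051.75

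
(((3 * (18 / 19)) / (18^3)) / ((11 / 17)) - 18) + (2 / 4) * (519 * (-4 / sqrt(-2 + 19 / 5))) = -346 * sqrt(5) - 406279 / 22572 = -791.68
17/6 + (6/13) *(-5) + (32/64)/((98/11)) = 4447/7644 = 0.58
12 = 12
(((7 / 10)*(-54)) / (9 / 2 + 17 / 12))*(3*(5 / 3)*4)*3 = -27216 / 71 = -383.32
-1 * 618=-618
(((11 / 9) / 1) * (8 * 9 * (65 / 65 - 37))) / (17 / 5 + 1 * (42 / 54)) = -35640 / 47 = -758.30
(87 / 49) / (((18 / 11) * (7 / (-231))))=-3509 / 98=-35.81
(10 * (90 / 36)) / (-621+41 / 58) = -1450 / 35977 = -0.04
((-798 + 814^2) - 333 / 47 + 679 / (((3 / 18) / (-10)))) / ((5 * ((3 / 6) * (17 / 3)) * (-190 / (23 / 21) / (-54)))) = 36253226106 / 2656675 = 13646.09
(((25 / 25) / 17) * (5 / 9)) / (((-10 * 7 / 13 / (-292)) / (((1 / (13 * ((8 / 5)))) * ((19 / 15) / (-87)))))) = -0.00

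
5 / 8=0.62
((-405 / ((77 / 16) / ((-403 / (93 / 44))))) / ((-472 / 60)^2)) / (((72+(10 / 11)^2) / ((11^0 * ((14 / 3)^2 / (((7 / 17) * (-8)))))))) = -180501750 / 7668643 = -23.54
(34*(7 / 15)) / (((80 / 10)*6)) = 119 / 360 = 0.33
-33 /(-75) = 11 /25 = 0.44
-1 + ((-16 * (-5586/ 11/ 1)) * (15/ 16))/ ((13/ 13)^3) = 7616.27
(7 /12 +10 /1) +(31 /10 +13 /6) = 317 /20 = 15.85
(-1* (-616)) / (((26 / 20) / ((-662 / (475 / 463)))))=-377615392 / 1235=-305761.45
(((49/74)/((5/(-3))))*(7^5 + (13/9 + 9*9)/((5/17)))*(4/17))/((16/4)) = -37677521/94350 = -399.34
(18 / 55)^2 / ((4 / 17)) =1377 / 3025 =0.46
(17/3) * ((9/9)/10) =17/30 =0.57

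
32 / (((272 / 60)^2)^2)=50625 / 668168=0.08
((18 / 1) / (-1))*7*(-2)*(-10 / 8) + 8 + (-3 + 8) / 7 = -2144 / 7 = -306.29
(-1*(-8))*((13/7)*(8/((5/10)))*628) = 1044992/7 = 149284.57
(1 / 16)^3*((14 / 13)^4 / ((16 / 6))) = 7203 / 58492928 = 0.00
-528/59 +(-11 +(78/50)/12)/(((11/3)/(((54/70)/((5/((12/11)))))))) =-295094319/31233125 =-9.45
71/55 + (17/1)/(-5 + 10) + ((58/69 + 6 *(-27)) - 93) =-946733/3795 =-249.47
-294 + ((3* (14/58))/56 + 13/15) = -293.12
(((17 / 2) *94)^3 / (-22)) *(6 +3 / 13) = -41316674319 / 286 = -144463896.22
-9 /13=-0.69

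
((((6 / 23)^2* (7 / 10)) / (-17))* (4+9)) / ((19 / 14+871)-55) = -22932 / 514534495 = -0.00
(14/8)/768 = 7/3072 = 0.00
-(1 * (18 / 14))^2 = -81 / 49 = -1.65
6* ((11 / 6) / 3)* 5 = 55 / 3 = 18.33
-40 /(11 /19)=-760 /11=-69.09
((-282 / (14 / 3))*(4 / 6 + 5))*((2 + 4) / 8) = -7191 / 28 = -256.82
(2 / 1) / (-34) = -1 / 17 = -0.06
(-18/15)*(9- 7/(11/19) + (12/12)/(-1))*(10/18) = 30/11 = 2.73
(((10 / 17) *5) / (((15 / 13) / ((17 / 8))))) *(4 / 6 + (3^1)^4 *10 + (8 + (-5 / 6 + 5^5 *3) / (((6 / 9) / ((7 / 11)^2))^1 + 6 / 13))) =8272532515 / 290016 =28524.40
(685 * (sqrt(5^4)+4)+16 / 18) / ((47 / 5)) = 893965 / 423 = 2113.39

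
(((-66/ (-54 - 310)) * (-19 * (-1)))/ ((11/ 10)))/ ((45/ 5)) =95/ 273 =0.35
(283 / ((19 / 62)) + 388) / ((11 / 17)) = 423606 / 209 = 2026.82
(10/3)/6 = 5/9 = 0.56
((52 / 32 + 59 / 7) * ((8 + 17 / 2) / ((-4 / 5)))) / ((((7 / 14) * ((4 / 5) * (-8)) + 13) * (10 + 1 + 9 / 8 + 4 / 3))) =-1393425 / 886312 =-1.57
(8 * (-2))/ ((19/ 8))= -128/ 19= -6.74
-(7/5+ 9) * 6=-312/5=-62.40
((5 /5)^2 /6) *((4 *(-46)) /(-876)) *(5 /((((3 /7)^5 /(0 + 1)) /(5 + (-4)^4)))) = 56051345 /17739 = 3159.78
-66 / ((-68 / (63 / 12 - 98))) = -12243 / 136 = -90.02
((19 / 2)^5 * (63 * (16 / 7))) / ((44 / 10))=111424455 / 44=2532373.98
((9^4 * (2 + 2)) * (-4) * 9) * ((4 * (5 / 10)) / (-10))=944784 / 5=188956.80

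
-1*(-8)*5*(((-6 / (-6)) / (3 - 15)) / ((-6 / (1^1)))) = 5 / 9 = 0.56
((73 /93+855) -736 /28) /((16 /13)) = 1755013 /2604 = 673.97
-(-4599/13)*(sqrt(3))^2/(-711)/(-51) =0.03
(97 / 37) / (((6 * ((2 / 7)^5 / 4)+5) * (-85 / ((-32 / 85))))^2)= 28057701532672 / 13655066639628908125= 0.00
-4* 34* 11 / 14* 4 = -2992 / 7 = -427.43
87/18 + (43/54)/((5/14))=7.06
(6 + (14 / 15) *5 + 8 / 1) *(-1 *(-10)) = 560 / 3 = 186.67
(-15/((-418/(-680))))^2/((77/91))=338130000/480491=703.72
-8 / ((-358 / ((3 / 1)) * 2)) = 6 / 179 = 0.03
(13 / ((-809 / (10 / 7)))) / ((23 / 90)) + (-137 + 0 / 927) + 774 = 82956913 / 130249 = 636.91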